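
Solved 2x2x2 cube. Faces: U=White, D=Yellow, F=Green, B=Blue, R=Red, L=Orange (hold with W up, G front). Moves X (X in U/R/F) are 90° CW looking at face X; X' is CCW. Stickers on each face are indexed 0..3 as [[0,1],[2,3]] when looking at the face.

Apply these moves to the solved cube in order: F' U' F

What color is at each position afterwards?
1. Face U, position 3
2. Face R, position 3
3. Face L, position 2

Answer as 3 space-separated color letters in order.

Answer: B R O

Derivation:
After move 1 (F'): F=GGGG U=WWRR R=YRYR D=OOYY L=OWOW
After move 2 (U'): U=WRWR F=OWGG R=GGYR B=YRBB L=BBOW
After move 3 (F): F=GOGW U=WRWB R=WGRR D=YGYY L=BOOO
Query 1: U[3] = B
Query 2: R[3] = R
Query 3: L[2] = O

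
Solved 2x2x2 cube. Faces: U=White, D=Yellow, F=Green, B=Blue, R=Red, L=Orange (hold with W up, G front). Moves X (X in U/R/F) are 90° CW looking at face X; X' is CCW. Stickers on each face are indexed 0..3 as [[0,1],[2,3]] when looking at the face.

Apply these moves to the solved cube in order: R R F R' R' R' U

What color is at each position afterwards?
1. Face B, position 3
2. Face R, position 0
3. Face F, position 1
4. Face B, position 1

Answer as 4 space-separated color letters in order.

Answer: B O W Y

Derivation:
After move 1 (R): R=RRRR U=WGWG F=GYGY D=YBYB B=WBWB
After move 2 (R): R=RRRR U=WYWY F=GBGB D=YWYW B=GBGB
After move 3 (F): F=GGBB U=WYOO R=WRYR D=RRYW L=OYOW
After move 4 (R'): R=RRWY U=WGOG F=GYBO D=RGYB B=WBRB
After move 5 (R'): R=RYRW U=WROW F=GGBG D=RYYO B=BBGB
After move 6 (R'): R=YWRR U=WGOB F=GRBW D=RGYG B=OBYB
After move 7 (U): U=OWBG F=YWBW R=OBRR B=OYYB L=GROW
Query 1: B[3] = B
Query 2: R[0] = O
Query 3: F[1] = W
Query 4: B[1] = Y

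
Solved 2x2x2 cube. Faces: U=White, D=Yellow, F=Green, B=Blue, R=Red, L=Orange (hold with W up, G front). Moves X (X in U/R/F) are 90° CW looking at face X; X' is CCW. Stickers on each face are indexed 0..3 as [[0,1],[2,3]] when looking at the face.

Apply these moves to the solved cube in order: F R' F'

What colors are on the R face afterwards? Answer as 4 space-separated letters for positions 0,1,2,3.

After move 1 (F): F=GGGG U=WWOO R=WRWR D=RRYY L=OYOY
After move 2 (R'): R=RRWW U=WBOB F=GWGO D=RGYG B=YBRB
After move 3 (F'): F=WOGG U=WBRW R=GRRW D=YYYG L=OBOO
Query: R face = GRRW

Answer: G R R W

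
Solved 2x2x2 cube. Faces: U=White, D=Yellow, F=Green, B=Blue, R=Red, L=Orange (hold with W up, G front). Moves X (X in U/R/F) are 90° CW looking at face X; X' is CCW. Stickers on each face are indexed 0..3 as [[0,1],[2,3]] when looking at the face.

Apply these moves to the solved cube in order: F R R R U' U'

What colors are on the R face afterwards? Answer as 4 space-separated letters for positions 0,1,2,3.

After move 1 (F): F=GGGG U=WWOO R=WRWR D=RRYY L=OYOY
After move 2 (R): R=WWRR U=WGOG F=GRGY D=RBYB B=OBWB
After move 3 (R): R=RWRW U=WROY F=GBGB D=RWYO B=GBGB
After move 4 (R): R=RRWW U=WBOB F=GWGO D=RGYG B=YBRB
After move 5 (U'): U=BBWO F=OYGO R=GWWW B=RRRB L=YBOY
After move 6 (U'): U=BOBW F=YBGO R=OYWW B=GWRB L=RROY
Query: R face = OYWW

Answer: O Y W W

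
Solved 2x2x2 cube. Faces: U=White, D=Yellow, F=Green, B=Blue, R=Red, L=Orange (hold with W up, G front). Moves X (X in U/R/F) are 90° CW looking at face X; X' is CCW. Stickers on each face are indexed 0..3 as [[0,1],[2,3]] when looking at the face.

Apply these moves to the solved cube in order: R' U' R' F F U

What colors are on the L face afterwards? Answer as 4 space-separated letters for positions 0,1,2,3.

After move 1 (R'): R=RRRR U=WBWB F=GWGW D=YGYG B=YBYB
After move 2 (U'): U=BBWW F=OOGW R=GWRR B=RRYB L=YBOO
After move 3 (R'): R=WRGR U=BYWR F=OBGW D=YOYW B=GRGB
After move 4 (F): F=GOWB U=BYOB R=WRRR D=GWYW L=YYOO
After move 5 (F): F=WGBO U=BYOY R=ORBR D=RWYW L=YGOW
After move 6 (U): U=OBYY F=ORBO R=GRBR B=YGGB L=WGOW
Query: L face = WGOW

Answer: W G O W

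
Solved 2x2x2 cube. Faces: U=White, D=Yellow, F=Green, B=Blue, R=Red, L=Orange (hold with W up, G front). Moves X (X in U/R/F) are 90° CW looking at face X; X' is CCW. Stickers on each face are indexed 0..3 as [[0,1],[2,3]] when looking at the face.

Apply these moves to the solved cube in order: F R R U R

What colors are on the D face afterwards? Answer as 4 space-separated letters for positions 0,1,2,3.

After move 1 (F): F=GGGG U=WWOO R=WRWR D=RRYY L=OYOY
After move 2 (R): R=WWRR U=WGOG F=GRGY D=RBYB B=OBWB
After move 3 (R): R=RWRW U=WROY F=GBGB D=RWYO B=GBGB
After move 4 (U): U=OWYR F=RWGB R=GBRW B=OYGB L=GBOY
After move 5 (R): R=RGWB U=OWYB F=RWGO D=RGYO B=RYWB
Query: D face = RGYO

Answer: R G Y O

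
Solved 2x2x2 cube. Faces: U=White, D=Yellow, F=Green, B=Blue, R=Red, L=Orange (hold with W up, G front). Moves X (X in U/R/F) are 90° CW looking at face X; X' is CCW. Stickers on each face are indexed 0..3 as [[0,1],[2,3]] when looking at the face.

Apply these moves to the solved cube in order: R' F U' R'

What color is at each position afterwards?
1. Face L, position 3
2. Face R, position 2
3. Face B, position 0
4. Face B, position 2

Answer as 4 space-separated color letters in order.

After move 1 (R'): R=RRRR U=WBWB F=GWGW D=YGYG B=YBYB
After move 2 (F): F=GGWW U=WBOO R=WRBR D=RRYG L=OYOG
After move 3 (U'): U=BOWO F=OYWW R=GGBR B=WRYB L=YBOG
After move 4 (R'): R=GRGB U=BYWW F=OOWO D=RYYW B=GRRB
Query 1: L[3] = G
Query 2: R[2] = G
Query 3: B[0] = G
Query 4: B[2] = R

Answer: G G G R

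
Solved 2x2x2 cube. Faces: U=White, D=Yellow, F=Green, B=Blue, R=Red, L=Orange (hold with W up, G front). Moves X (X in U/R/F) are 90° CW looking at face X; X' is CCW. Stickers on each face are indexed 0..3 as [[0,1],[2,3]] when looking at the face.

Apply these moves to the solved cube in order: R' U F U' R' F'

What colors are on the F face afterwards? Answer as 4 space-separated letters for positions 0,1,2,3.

Answer: W O G W

Derivation:
After move 1 (R'): R=RRRR U=WBWB F=GWGW D=YGYG B=YBYB
After move 2 (U): U=WWBB F=RRGW R=YBRR B=OOYB L=GWOO
After move 3 (F): F=GRWR U=WWOW R=BBBR D=RYYG L=GYOG
After move 4 (U'): U=WWWO F=GYWR R=GRBR B=BBYB L=OOOG
After move 5 (R'): R=RRGB U=WYWB F=GWWO D=RYYR B=GBYB
After move 6 (F'): F=WOGW U=WYRG R=YRRB D=OGYR L=OBOW
Query: F face = WOGW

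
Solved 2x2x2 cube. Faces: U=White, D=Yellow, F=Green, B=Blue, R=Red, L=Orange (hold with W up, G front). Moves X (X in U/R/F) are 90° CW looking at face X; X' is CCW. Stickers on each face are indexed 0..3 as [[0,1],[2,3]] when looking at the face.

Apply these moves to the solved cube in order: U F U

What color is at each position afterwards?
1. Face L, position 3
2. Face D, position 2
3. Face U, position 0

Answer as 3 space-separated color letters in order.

Answer: Y Y O

Derivation:
After move 1 (U): U=WWWW F=RRGG R=BBRR B=OOBB L=GGOO
After move 2 (F): F=GRGR U=WWOG R=WBWR D=RBYY L=GYOY
After move 3 (U): U=OWGW F=WBGR R=OOWR B=GYBB L=GROY
Query 1: L[3] = Y
Query 2: D[2] = Y
Query 3: U[0] = O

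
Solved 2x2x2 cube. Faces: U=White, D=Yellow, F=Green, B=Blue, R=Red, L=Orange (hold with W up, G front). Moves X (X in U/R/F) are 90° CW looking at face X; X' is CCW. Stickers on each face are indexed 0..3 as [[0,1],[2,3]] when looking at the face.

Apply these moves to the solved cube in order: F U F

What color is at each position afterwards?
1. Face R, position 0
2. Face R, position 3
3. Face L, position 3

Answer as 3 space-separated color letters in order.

Answer: O R R

Derivation:
After move 1 (F): F=GGGG U=WWOO R=WRWR D=RRYY L=OYOY
After move 2 (U): U=OWOW F=WRGG R=BBWR B=OYBB L=GGOY
After move 3 (F): F=GWGR U=OWYG R=OBWR D=WBYY L=GROR
Query 1: R[0] = O
Query 2: R[3] = R
Query 3: L[3] = R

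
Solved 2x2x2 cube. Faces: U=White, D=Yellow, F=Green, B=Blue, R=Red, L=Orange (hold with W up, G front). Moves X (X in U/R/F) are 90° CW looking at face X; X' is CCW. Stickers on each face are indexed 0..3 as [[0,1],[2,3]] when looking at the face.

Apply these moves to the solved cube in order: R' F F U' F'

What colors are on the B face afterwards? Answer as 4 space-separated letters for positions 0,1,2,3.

After move 1 (R'): R=RRRR U=WBWB F=GWGW D=YGYG B=YBYB
After move 2 (F): F=GGWW U=WBOO R=WRBR D=RRYG L=OYOG
After move 3 (F): F=WGWG U=WBGY R=OROR D=BWYG L=OROR
After move 4 (U'): U=BYWG F=ORWG R=WGOR B=ORYB L=YBOR
After move 5 (F'): F=RGOW U=BYWO R=WGBR D=BRYG L=YGOW
Query: B face = ORYB

Answer: O R Y B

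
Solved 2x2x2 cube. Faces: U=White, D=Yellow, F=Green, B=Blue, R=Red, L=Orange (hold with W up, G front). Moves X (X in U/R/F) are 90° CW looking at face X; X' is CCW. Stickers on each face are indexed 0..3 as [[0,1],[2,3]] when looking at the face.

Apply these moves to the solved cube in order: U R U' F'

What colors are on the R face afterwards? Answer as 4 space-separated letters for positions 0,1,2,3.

Answer: B Y Y B

Derivation:
After move 1 (U): U=WWWW F=RRGG R=BBRR B=OOBB L=GGOO
After move 2 (R): R=RBRB U=WRWG F=RYGY D=YBYO B=WOWB
After move 3 (U'): U=RGWW F=GGGY R=RYRB B=RBWB L=WOOO
After move 4 (F'): F=GYGG U=RGRR R=BYYB D=OOYO L=WWOW
Query: R face = BYYB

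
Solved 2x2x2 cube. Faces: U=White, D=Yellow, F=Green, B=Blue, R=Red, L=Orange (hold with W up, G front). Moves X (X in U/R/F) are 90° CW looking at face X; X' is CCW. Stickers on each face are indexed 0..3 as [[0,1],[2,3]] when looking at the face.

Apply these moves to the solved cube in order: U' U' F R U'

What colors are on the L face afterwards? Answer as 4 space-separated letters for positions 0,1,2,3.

After move 1 (U'): U=WWWW F=OOGG R=GGRR B=RRBB L=BBOO
After move 2 (U'): U=WWWW F=BBGG R=OORR B=GGBB L=RROO
After move 3 (F): F=GBGB U=WWOR R=WOWR D=ROYY L=RYOY
After move 4 (R): R=WWRO U=WBOB F=GOGY D=RBYG B=RGWB
After move 5 (U'): U=BBWO F=RYGY R=GORO B=WWWB L=RGOY
Query: L face = RGOY

Answer: R G O Y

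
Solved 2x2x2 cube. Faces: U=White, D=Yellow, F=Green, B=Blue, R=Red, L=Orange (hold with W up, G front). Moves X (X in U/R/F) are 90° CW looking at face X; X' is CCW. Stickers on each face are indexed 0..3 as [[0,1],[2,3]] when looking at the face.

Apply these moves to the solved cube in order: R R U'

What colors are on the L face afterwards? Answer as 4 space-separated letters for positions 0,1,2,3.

Answer: G B O O

Derivation:
After move 1 (R): R=RRRR U=WGWG F=GYGY D=YBYB B=WBWB
After move 2 (R): R=RRRR U=WYWY F=GBGB D=YWYW B=GBGB
After move 3 (U'): U=YYWW F=OOGB R=GBRR B=RRGB L=GBOO
Query: L face = GBOO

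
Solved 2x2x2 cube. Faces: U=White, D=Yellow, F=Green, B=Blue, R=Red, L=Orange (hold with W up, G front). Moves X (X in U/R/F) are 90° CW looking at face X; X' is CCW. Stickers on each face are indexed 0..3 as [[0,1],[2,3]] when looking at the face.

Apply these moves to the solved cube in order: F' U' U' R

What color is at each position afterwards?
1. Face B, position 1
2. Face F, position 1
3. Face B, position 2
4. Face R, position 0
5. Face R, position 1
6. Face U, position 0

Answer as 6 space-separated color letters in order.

After move 1 (F'): F=GGGG U=WWRR R=YRYR D=OOYY L=OWOW
After move 2 (U'): U=WRWR F=OWGG R=GGYR B=YRBB L=BBOW
After move 3 (U'): U=RRWW F=BBGG R=OWYR B=GGBB L=YROW
After move 4 (R): R=YORW U=RBWG F=BOGY D=OBYG B=WGRB
Query 1: B[1] = G
Query 2: F[1] = O
Query 3: B[2] = R
Query 4: R[0] = Y
Query 5: R[1] = O
Query 6: U[0] = R

Answer: G O R Y O R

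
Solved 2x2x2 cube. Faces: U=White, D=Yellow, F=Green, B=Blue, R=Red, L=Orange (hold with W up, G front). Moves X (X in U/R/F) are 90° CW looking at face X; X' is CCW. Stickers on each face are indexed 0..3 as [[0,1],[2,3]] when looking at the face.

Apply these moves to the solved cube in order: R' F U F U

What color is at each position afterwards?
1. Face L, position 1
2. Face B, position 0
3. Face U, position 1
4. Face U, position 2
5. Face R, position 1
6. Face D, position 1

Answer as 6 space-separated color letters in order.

After move 1 (R'): R=RRRR U=WBWB F=GWGW D=YGYG B=YBYB
After move 2 (F): F=GGWW U=WBOO R=WRBR D=RRYG L=OYOG
After move 3 (U): U=OWOB F=WRWW R=YBBR B=OYYB L=GGOG
After move 4 (F): F=WWWR U=OWGG R=OBBR D=BYYG L=GROR
After move 5 (U): U=GOGW F=OBWR R=OYBR B=GRYB L=WWOR
Query 1: L[1] = W
Query 2: B[0] = G
Query 3: U[1] = O
Query 4: U[2] = G
Query 5: R[1] = Y
Query 6: D[1] = Y

Answer: W G O G Y Y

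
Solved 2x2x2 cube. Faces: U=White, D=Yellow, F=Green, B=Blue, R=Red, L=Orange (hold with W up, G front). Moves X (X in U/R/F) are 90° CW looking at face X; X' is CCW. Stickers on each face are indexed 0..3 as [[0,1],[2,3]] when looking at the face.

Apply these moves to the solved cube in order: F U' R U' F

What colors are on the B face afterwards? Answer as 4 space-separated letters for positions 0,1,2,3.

Answer: W G O B

Derivation:
After move 1 (F): F=GGGG U=WWOO R=WRWR D=RRYY L=OYOY
After move 2 (U'): U=WOWO F=OYGG R=GGWR B=WRBB L=BBOY
After move 3 (R): R=WGRG U=WYWG F=ORGY D=RBYW B=OROB
After move 4 (U'): U=YGWW F=BBGY R=ORRG B=WGOB L=OROY
After move 5 (F): F=GBYB U=YGYR R=WRWG D=ROYW L=OROB
Query: B face = WGOB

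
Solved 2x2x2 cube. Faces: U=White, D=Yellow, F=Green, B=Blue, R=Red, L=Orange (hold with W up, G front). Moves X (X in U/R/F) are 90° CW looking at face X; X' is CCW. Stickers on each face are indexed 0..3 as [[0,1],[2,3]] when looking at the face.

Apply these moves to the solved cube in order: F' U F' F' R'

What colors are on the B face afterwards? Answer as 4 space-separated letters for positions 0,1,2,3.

Answer: Y W R B

Derivation:
After move 1 (F'): F=GGGG U=WWRR R=YRYR D=OOYY L=OWOW
After move 2 (U): U=RWRW F=YRGG R=BBYR B=OWBB L=GGOW
After move 3 (F'): F=RGYG U=RWBY R=OBOR D=GWYY L=GWOR
After move 4 (F'): F=GGRY U=RWOO R=WBGR D=WRYY L=GYOB
After move 5 (R'): R=BRWG U=RBOO F=GWRO D=WGYY B=YWRB
Query: B face = YWRB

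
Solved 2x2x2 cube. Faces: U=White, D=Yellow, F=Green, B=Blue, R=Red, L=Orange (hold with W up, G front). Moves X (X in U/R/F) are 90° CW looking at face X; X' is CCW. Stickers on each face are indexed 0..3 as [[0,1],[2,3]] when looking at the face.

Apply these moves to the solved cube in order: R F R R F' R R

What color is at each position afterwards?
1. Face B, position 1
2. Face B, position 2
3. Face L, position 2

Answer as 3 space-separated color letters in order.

Answer: B W O

Derivation:
After move 1 (R): R=RRRR U=WGWG F=GYGY D=YBYB B=WBWB
After move 2 (F): F=GGYY U=WGOO R=WRGR D=RRYB L=OYOB
After move 3 (R): R=GWRR U=WGOY F=GRYB D=RWYW B=OBGB
After move 4 (R): R=RGRW U=WROB F=GWYW D=RGYO B=YBGB
After move 5 (F'): F=WWGY U=WRRR R=GGRW D=YBYO L=OBOO
After move 6 (R): R=RGWG U=WWRY F=WBGO D=YGYY B=RBRB
After move 7 (R): R=WRGG U=WBRO F=WGGY D=YRYR B=YBWB
Query 1: B[1] = B
Query 2: B[2] = W
Query 3: L[2] = O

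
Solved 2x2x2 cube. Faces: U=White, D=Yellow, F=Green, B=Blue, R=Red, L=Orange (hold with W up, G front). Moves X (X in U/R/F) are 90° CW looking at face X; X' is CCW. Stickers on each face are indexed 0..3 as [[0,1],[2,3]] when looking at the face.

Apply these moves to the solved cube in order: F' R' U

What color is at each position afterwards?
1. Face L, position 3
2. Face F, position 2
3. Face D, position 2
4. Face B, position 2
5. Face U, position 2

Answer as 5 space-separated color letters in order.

Answer: W G Y O B

Derivation:
After move 1 (F'): F=GGGG U=WWRR R=YRYR D=OOYY L=OWOW
After move 2 (R'): R=RRYY U=WBRB F=GWGR D=OGYG B=YBOB
After move 3 (U): U=RWBB F=RRGR R=YBYY B=OWOB L=GWOW
Query 1: L[3] = W
Query 2: F[2] = G
Query 3: D[2] = Y
Query 4: B[2] = O
Query 5: U[2] = B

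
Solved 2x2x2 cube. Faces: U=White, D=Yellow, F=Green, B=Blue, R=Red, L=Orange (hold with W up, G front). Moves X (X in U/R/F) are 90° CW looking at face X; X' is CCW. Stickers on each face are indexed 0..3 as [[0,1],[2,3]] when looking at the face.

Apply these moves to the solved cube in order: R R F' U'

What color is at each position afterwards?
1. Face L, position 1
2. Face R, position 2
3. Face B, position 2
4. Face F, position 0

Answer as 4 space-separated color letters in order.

After move 1 (R): R=RRRR U=WGWG F=GYGY D=YBYB B=WBWB
After move 2 (R): R=RRRR U=WYWY F=GBGB D=YWYW B=GBGB
After move 3 (F'): F=BBGG U=WYRR R=WRYR D=OOYW L=OYOW
After move 4 (U'): U=YRWR F=OYGG R=BBYR B=WRGB L=GBOW
Query 1: L[1] = B
Query 2: R[2] = Y
Query 3: B[2] = G
Query 4: F[0] = O

Answer: B Y G O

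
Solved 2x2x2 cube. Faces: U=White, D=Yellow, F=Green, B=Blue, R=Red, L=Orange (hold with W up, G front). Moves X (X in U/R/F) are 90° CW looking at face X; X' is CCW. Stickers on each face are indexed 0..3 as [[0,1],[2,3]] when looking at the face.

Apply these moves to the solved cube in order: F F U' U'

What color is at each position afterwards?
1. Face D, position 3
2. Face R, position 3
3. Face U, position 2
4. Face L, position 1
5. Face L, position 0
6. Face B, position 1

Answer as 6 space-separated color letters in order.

Answer: Y R W R O G

Derivation:
After move 1 (F): F=GGGG U=WWOO R=WRWR D=RRYY L=OYOY
After move 2 (F): F=GGGG U=WWYY R=OROR D=WWYY L=OROR
After move 3 (U'): U=WYWY F=ORGG R=GGOR B=ORBB L=BBOR
After move 4 (U'): U=YYWW F=BBGG R=OROR B=GGBB L=OROR
Query 1: D[3] = Y
Query 2: R[3] = R
Query 3: U[2] = W
Query 4: L[1] = R
Query 5: L[0] = O
Query 6: B[1] = G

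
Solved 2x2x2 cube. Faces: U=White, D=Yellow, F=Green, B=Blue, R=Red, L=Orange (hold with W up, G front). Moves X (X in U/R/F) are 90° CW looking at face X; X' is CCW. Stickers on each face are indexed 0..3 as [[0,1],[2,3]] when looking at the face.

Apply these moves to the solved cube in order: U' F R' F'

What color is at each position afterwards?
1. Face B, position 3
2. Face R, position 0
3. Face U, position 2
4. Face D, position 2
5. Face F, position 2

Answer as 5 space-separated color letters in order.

After move 1 (U'): U=WWWW F=OOGG R=GGRR B=RRBB L=BBOO
After move 2 (F): F=GOGO U=WWOB R=WGWR D=RGYY L=BYOY
After move 3 (R'): R=GRWW U=WBOR F=GWGB D=ROYO B=YRGB
After move 4 (F'): F=WBGG U=WBGW R=ORRW D=YYYO L=BROO
Query 1: B[3] = B
Query 2: R[0] = O
Query 3: U[2] = G
Query 4: D[2] = Y
Query 5: F[2] = G

Answer: B O G Y G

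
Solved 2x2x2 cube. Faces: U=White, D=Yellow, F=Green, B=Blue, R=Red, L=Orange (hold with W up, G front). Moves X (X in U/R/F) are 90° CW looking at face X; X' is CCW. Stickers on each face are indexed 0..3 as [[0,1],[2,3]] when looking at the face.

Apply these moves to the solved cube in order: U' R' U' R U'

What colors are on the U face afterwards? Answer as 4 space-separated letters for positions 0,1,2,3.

After move 1 (U'): U=WWWW F=OOGG R=GGRR B=RRBB L=BBOO
After move 2 (R'): R=GRGR U=WBWR F=OWGW D=YOYG B=YRYB
After move 3 (U'): U=BRWW F=BBGW R=OWGR B=GRYB L=YROO
After move 4 (R): R=GORW U=BBWW F=BOGG D=YYYG B=WRRB
After move 5 (U'): U=BWBW F=YRGG R=BORW B=GORB L=WROO
Query: U face = BWBW

Answer: B W B W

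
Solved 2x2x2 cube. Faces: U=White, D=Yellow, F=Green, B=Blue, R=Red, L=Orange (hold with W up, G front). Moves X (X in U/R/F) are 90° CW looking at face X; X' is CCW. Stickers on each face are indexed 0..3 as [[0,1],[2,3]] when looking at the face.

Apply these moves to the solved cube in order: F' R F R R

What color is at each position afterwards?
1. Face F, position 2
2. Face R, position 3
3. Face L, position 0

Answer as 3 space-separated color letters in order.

Answer: Y R O

Derivation:
After move 1 (F'): F=GGGG U=WWRR R=YRYR D=OOYY L=OWOW
After move 2 (R): R=YYRR U=WGRG F=GOGY D=OBYB B=RBWB
After move 3 (F): F=GGYO U=WGWW R=RYGR D=RYYB L=OOOB
After move 4 (R): R=GRRY U=WGWO F=GYYB D=RWYR B=WBGB
After move 5 (R): R=RGYR U=WYWB F=GWYR D=RGYW B=OBGB
Query 1: F[2] = Y
Query 2: R[3] = R
Query 3: L[0] = O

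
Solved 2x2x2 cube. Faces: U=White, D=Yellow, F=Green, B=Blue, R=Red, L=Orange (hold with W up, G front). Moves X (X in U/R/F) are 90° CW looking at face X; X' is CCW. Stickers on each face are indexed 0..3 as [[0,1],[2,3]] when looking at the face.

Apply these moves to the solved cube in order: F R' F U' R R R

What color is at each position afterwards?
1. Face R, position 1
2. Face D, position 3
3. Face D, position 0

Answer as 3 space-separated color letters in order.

Answer: W W W

Derivation:
After move 1 (F): F=GGGG U=WWOO R=WRWR D=RRYY L=OYOY
After move 2 (R'): R=RRWW U=WBOB F=GWGO D=RGYG B=YBRB
After move 3 (F): F=GGOW U=WBYY R=ORBW D=WRYG L=OROG
After move 4 (U'): U=BYWY F=OROW R=GGBW B=ORRB L=YBOG
After move 5 (R): R=BGWG U=BRWW F=OROG D=WRYO B=YRYB
After move 6 (R): R=WBGG U=BRWG F=OROO D=WYYY B=WRRB
After move 7 (R): R=GWGB U=BRWO F=OYOY D=WRYW B=GRRB
Query 1: R[1] = W
Query 2: D[3] = W
Query 3: D[0] = W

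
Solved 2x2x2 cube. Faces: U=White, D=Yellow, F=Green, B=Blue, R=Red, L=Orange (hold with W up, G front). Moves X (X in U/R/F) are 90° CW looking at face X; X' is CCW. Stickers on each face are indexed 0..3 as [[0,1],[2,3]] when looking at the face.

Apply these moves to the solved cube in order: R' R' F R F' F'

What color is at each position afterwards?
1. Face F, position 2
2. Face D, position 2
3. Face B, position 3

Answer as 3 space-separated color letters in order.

After move 1 (R'): R=RRRR U=WBWB F=GWGW D=YGYG B=YBYB
After move 2 (R'): R=RRRR U=WYWY F=GBGB D=YWYW B=GBGB
After move 3 (F): F=GGBB U=WYOO R=WRYR D=RRYW L=OYOW
After move 4 (R): R=YWRR U=WGOB F=GRBW D=RGYG B=OBYB
After move 5 (F'): F=RWGB U=WGYR R=GWRR D=YWYG L=OBOO
After move 6 (F'): F=WBRG U=WGGR R=WWYR D=BOYG L=OROY
Query 1: F[2] = R
Query 2: D[2] = Y
Query 3: B[3] = B

Answer: R Y B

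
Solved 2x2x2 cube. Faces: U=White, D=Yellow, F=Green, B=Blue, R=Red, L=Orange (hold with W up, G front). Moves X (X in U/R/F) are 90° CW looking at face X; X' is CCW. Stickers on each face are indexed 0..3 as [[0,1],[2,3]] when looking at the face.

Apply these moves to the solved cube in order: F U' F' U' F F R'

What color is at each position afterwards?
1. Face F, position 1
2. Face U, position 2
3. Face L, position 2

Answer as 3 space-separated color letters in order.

Answer: W Y O

Derivation:
After move 1 (F): F=GGGG U=WWOO R=WRWR D=RRYY L=OYOY
After move 2 (U'): U=WOWO F=OYGG R=GGWR B=WRBB L=BBOY
After move 3 (F'): F=YGOG U=WOGW R=RGRR D=BYYY L=BOOW
After move 4 (U'): U=OWWG F=BOOG R=YGRR B=RGBB L=WROW
After move 5 (F): F=OBGO U=OWWR R=WGGR D=RYYY L=WBOY
After move 6 (F): F=GOOB U=OWYB R=WGRR D=GWYY L=WROY
After move 7 (R'): R=GRWR U=OBYR F=GWOB D=GOYB B=YGWB
Query 1: F[1] = W
Query 2: U[2] = Y
Query 3: L[2] = O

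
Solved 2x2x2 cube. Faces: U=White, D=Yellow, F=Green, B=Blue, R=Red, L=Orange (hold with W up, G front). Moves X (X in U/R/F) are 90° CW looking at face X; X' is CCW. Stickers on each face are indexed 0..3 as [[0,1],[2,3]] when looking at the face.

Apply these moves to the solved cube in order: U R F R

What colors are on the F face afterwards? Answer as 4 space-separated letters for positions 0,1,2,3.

After move 1 (U): U=WWWW F=RRGG R=BBRR B=OOBB L=GGOO
After move 2 (R): R=RBRB U=WRWG F=RYGY D=YBYO B=WOWB
After move 3 (F): F=GRYY U=WROG R=WBGB D=RRYO L=GYOB
After move 4 (R): R=GWBB U=WROY F=GRYO D=RWYW B=GORB
Query: F face = GRYO

Answer: G R Y O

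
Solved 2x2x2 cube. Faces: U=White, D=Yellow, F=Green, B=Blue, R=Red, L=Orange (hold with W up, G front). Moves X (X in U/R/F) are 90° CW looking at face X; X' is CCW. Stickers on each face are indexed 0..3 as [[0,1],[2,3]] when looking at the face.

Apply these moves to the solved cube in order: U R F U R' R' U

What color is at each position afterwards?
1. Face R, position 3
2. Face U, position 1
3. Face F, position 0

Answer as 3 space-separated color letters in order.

After move 1 (U): U=WWWW F=RRGG R=BBRR B=OOBB L=GGOO
After move 2 (R): R=RBRB U=WRWG F=RYGY D=YBYO B=WOWB
After move 3 (F): F=GRYY U=WROG R=WBGB D=RRYO L=GYOB
After move 4 (U): U=OWGR F=WBYY R=WOGB B=GYWB L=GROB
After move 5 (R'): R=OBWG U=OWGG F=WWYR D=RBYY B=OYRB
After move 6 (R'): R=BGOW U=ORGO F=WWYG D=RWYR B=YYBB
After move 7 (U): U=GOOR F=BGYG R=YYOW B=GRBB L=WWOB
Query 1: R[3] = W
Query 2: U[1] = O
Query 3: F[0] = B

Answer: W O B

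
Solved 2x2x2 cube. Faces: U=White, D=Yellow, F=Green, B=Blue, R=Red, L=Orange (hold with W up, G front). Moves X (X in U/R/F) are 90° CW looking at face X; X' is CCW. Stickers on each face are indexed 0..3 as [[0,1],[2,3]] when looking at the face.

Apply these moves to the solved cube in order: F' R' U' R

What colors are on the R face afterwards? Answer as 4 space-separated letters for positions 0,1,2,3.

Answer: Y G Y W

Derivation:
After move 1 (F'): F=GGGG U=WWRR R=YRYR D=OOYY L=OWOW
After move 2 (R'): R=RRYY U=WBRB F=GWGR D=OGYG B=YBOB
After move 3 (U'): U=BBWR F=OWGR R=GWYY B=RROB L=YBOW
After move 4 (R): R=YGYW U=BWWR F=OGGG D=OOYR B=RRBB
Query: R face = YGYW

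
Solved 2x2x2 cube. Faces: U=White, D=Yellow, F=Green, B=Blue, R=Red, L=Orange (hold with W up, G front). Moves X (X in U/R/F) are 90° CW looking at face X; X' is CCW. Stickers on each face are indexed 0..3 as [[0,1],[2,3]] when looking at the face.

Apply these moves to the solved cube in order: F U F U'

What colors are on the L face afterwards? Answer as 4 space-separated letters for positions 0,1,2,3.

Answer: O Y O R

Derivation:
After move 1 (F): F=GGGG U=WWOO R=WRWR D=RRYY L=OYOY
After move 2 (U): U=OWOW F=WRGG R=BBWR B=OYBB L=GGOY
After move 3 (F): F=GWGR U=OWYG R=OBWR D=WBYY L=GROR
After move 4 (U'): U=WGOY F=GRGR R=GWWR B=OBBB L=OYOR
Query: L face = OYOR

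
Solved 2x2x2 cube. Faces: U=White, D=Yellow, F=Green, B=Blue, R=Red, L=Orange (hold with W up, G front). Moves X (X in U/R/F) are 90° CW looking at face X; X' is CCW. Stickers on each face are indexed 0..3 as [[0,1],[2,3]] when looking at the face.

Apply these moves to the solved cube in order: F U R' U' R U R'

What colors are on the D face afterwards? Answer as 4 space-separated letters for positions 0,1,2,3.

After move 1 (F): F=GGGG U=WWOO R=WRWR D=RRYY L=OYOY
After move 2 (U): U=OWOW F=WRGG R=BBWR B=OYBB L=GGOY
After move 3 (R'): R=BRBW U=OBOO F=WWGW D=RRYG B=YYRB
After move 4 (U'): U=BOOO F=GGGW R=WWBW B=BRRB L=YYOY
After move 5 (R): R=BWWW U=BGOW F=GRGG D=RRYB B=OROB
After move 6 (U): U=OBWG F=BWGG R=ORWW B=YYOB L=GROY
After move 7 (R'): R=RWOW U=OOWY F=BBGG D=RWYG B=BYRB
Query: D face = RWYG

Answer: R W Y G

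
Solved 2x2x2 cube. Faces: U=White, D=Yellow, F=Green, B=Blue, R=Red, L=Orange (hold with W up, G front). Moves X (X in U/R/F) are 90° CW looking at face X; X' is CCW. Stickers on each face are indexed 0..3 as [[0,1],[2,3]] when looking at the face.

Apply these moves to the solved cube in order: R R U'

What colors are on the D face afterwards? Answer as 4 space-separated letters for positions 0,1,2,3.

Answer: Y W Y W

Derivation:
After move 1 (R): R=RRRR U=WGWG F=GYGY D=YBYB B=WBWB
After move 2 (R): R=RRRR U=WYWY F=GBGB D=YWYW B=GBGB
After move 3 (U'): U=YYWW F=OOGB R=GBRR B=RRGB L=GBOO
Query: D face = YWYW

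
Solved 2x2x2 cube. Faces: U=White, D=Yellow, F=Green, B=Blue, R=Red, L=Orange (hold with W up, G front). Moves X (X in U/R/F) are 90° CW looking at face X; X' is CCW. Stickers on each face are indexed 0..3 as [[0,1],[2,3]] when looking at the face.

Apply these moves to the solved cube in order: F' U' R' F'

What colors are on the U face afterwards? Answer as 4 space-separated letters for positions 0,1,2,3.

After move 1 (F'): F=GGGG U=WWRR R=YRYR D=OOYY L=OWOW
After move 2 (U'): U=WRWR F=OWGG R=GGYR B=YRBB L=BBOW
After move 3 (R'): R=GRGY U=WBWY F=ORGR D=OWYG B=YROB
After move 4 (F'): F=RROG U=WBGG R=WROY D=BWYG L=BYOW
Query: U face = WBGG

Answer: W B G G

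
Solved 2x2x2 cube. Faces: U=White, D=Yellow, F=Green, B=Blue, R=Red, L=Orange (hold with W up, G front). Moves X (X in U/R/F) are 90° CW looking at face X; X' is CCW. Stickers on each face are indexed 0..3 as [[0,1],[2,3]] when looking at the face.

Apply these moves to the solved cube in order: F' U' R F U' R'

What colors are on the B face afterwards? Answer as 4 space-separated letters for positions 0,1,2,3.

After move 1 (F'): F=GGGG U=WWRR R=YRYR D=OOYY L=OWOW
After move 2 (U'): U=WRWR F=OWGG R=GGYR B=YRBB L=BBOW
After move 3 (R): R=YGRG U=WWWG F=OOGY D=OBYY B=RRRB
After move 4 (F): F=GOYO U=WWWB R=WGGG D=RYYY L=BOOB
After move 5 (U'): U=WBWW F=BOYO R=GOGG B=WGRB L=RROB
After move 6 (R'): R=OGGG U=WRWW F=BBYW D=ROYO B=YGYB
Query: B face = YGYB

Answer: Y G Y B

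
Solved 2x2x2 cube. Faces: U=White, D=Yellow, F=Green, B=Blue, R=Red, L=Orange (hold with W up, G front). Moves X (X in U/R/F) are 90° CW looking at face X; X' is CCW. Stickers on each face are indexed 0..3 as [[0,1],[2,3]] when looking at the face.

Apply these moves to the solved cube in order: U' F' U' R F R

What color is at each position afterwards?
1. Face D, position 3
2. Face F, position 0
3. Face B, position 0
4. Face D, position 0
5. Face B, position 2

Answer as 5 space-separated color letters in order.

Answer: G O R R W

Derivation:
After move 1 (U'): U=WWWW F=OOGG R=GGRR B=RRBB L=BBOO
After move 2 (F'): F=OGOG U=WWGR R=YGYR D=BOYY L=BWOW
After move 3 (U'): U=WRWG F=BWOG R=OGYR B=YGBB L=RROW
After move 4 (R): R=YORG U=WWWG F=BOOY D=BBYY B=GGRB
After move 5 (F): F=OBYO U=WWWR R=WOGG D=RYYY L=RBOB
After move 6 (R): R=GWGO U=WBWO F=OYYY D=RRYG B=RGWB
Query 1: D[3] = G
Query 2: F[0] = O
Query 3: B[0] = R
Query 4: D[0] = R
Query 5: B[2] = W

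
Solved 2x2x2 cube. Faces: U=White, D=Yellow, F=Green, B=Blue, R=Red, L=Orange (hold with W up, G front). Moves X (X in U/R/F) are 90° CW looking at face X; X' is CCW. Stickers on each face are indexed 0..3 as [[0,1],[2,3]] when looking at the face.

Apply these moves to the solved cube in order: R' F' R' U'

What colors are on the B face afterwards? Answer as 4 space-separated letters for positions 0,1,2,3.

After move 1 (R'): R=RRRR U=WBWB F=GWGW D=YGYG B=YBYB
After move 2 (F'): F=WWGG U=WBRR R=GRYR D=OOYG L=OBOW
After move 3 (R'): R=RRGY U=WYRY F=WBGR D=OWYG B=GBOB
After move 4 (U'): U=YYWR F=OBGR R=WBGY B=RROB L=GBOW
Query: B face = RROB

Answer: R R O B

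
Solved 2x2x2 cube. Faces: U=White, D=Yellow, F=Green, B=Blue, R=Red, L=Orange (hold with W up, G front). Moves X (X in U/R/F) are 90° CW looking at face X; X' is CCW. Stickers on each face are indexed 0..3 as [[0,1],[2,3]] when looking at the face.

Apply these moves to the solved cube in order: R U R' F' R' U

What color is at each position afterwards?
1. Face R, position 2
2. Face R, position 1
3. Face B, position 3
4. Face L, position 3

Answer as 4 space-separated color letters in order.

Answer: R O B G

Derivation:
After move 1 (R): R=RRRR U=WGWG F=GYGY D=YBYB B=WBWB
After move 2 (U): U=WWGG F=RRGY R=WBRR B=OOWB L=GYOO
After move 3 (R'): R=BRWR U=WWGO F=RWGG D=YRYY B=BOBB
After move 4 (F'): F=WGRG U=WWBW R=RRYR D=YOYY L=GOOG
After move 5 (R'): R=RRRY U=WBBB F=WWRW D=YGYG B=YOOB
After move 6 (U): U=BWBB F=RRRW R=YORY B=GOOB L=WWOG
Query 1: R[2] = R
Query 2: R[1] = O
Query 3: B[3] = B
Query 4: L[3] = G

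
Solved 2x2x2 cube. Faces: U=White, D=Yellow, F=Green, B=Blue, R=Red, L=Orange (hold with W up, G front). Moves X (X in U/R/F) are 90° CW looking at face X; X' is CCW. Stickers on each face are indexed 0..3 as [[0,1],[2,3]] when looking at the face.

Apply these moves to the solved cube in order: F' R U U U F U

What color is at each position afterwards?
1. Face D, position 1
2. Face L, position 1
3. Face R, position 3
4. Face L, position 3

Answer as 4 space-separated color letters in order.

After move 1 (F'): F=GGGG U=WWRR R=YRYR D=OOYY L=OWOW
After move 2 (R): R=YYRR U=WGRG F=GOGY D=OBYB B=RBWB
After move 3 (U): U=RWGG F=YYGY R=RBRR B=OWWB L=GOOW
After move 4 (U): U=GRGW F=RBGY R=OWRR B=GOWB L=YYOW
After move 5 (U): U=GGWR F=OWGY R=GORR B=YYWB L=RBOW
After move 6 (F): F=GOYW U=GGWB R=WORR D=RGYB L=ROOB
After move 7 (U): U=WGBG F=WOYW R=YYRR B=ROWB L=GOOB
Query 1: D[1] = G
Query 2: L[1] = O
Query 3: R[3] = R
Query 4: L[3] = B

Answer: G O R B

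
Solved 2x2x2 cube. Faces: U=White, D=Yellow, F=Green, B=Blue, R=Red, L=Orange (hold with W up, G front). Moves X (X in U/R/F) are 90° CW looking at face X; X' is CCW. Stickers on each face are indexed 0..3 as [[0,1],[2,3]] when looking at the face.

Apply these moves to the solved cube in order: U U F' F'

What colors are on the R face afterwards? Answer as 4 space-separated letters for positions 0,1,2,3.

After move 1 (U): U=WWWW F=RRGG R=BBRR B=OOBB L=GGOO
After move 2 (U): U=WWWW F=BBGG R=OORR B=GGBB L=RROO
After move 3 (F'): F=BGBG U=WWOR R=YOYR D=ROYY L=RWOW
After move 4 (F'): F=GGBB U=WWYY R=OORR D=WWYY L=RROO
Query: R face = OORR

Answer: O O R R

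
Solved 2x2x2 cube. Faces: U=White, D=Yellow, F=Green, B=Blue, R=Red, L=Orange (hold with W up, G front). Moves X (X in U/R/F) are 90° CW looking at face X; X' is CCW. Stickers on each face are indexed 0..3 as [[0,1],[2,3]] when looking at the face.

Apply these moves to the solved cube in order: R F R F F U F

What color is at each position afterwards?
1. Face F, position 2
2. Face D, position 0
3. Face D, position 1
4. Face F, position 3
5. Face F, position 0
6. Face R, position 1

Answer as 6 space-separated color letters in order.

Answer: G Y O W R B

Derivation:
After move 1 (R): R=RRRR U=WGWG F=GYGY D=YBYB B=WBWB
After move 2 (F): F=GGYY U=WGOO R=WRGR D=RRYB L=OYOB
After move 3 (R): R=GWRR U=WGOY F=GRYB D=RWYW B=OBGB
After move 4 (F): F=YGBR U=WGBY R=OWYR D=RGYW L=OROW
After move 5 (F): F=BYRG U=WGWR R=BWYR D=YOYW L=OROG
After move 6 (U): U=WWRG F=BWRG R=OBYR B=ORGB L=BYOG
After move 7 (F): F=RBGW U=WWGY R=RBGR D=YOYW L=BYOO
Query 1: F[2] = G
Query 2: D[0] = Y
Query 3: D[1] = O
Query 4: F[3] = W
Query 5: F[0] = R
Query 6: R[1] = B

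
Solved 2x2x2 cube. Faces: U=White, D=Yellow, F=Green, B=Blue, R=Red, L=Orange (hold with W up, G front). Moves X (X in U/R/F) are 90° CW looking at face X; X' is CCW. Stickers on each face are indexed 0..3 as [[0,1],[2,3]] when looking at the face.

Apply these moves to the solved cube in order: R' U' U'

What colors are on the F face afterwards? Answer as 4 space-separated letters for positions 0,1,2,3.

After move 1 (R'): R=RRRR U=WBWB F=GWGW D=YGYG B=YBYB
After move 2 (U'): U=BBWW F=OOGW R=GWRR B=RRYB L=YBOO
After move 3 (U'): U=BWBW F=YBGW R=OORR B=GWYB L=RROO
Query: F face = YBGW

Answer: Y B G W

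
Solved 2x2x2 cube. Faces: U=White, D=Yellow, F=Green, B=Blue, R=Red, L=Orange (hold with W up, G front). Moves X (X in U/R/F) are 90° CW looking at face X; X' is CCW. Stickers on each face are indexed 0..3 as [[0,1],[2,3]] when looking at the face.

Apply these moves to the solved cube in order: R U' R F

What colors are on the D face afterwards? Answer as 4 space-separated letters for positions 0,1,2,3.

After move 1 (R): R=RRRR U=WGWG F=GYGY D=YBYB B=WBWB
After move 2 (U'): U=GGWW F=OOGY R=GYRR B=RRWB L=WBOO
After move 3 (R): R=RGRY U=GOWY F=OBGB D=YWYR B=WRGB
After move 4 (F): F=GOBB U=GOOB R=WGYY D=RRYR L=WYOW
Query: D face = RRYR

Answer: R R Y R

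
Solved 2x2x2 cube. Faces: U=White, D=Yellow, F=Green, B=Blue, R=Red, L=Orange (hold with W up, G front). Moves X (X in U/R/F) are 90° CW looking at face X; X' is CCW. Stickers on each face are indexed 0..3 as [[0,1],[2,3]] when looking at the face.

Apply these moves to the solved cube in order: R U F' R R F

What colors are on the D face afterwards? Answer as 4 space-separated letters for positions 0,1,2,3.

Answer: B R Y R

Derivation:
After move 1 (R): R=RRRR U=WGWG F=GYGY D=YBYB B=WBWB
After move 2 (U): U=WWGG F=RRGY R=WBRR B=OOWB L=GYOO
After move 3 (F'): F=RYRG U=WWWR R=BBYR D=YOYB L=GGOG
After move 4 (R): R=YBRB U=WYWG F=RORB D=YWYO B=ROWB
After move 5 (R): R=RYBB U=WOWB F=RWRO D=YWYR B=GOYB
After move 6 (F): F=RROW U=WOGG R=WYBB D=BRYR L=GYOW
Query: D face = BRYR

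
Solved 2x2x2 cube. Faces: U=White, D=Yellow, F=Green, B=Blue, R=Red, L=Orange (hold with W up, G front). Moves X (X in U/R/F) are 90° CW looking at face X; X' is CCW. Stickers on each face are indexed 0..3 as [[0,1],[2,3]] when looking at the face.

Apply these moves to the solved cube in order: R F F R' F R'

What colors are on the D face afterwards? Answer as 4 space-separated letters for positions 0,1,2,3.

After move 1 (R): R=RRRR U=WGWG F=GYGY D=YBYB B=WBWB
After move 2 (F): F=GGYY U=WGOO R=WRGR D=RRYB L=OYOB
After move 3 (F): F=YGYG U=WGBY R=OROR D=GWYB L=OROR
After move 4 (R'): R=RROO U=WWBW F=YGYY D=GGYG B=BBWB
After move 5 (F): F=YYYG U=WWRR R=BRWO D=ORYG L=OGOG
After move 6 (R'): R=ROBW U=WWRB F=YWYR D=OYYG B=GBRB
Query: D face = OYYG

Answer: O Y Y G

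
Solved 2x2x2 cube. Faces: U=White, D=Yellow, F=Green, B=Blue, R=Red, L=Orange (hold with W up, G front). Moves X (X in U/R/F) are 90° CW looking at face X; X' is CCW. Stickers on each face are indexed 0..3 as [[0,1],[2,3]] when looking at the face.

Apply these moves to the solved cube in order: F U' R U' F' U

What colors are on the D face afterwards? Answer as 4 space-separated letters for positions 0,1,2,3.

Answer: R Y Y W

Derivation:
After move 1 (F): F=GGGG U=WWOO R=WRWR D=RRYY L=OYOY
After move 2 (U'): U=WOWO F=OYGG R=GGWR B=WRBB L=BBOY
After move 3 (R): R=WGRG U=WYWG F=ORGY D=RBYW B=OROB
After move 4 (U'): U=YGWW F=BBGY R=ORRG B=WGOB L=OROY
After move 5 (F'): F=BYBG U=YGOR R=BRRG D=RYYW L=OWOW
After move 6 (U): U=OYRG F=BRBG R=WGRG B=OWOB L=BYOW
Query: D face = RYYW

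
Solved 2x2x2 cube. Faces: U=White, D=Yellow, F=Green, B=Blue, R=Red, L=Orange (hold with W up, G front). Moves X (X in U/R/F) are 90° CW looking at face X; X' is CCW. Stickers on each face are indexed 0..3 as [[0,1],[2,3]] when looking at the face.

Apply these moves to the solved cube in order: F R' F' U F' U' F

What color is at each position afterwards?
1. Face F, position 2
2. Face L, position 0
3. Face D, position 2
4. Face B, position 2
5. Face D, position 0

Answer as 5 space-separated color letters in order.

Answer: G O Y R Y

Derivation:
After move 1 (F): F=GGGG U=WWOO R=WRWR D=RRYY L=OYOY
After move 2 (R'): R=RRWW U=WBOB F=GWGO D=RGYG B=YBRB
After move 3 (F'): F=WOGG U=WBRW R=GRRW D=YYYG L=OBOO
After move 4 (U): U=RWWB F=GRGG R=YBRW B=OBRB L=WOOO
After move 5 (F'): F=RGGG U=RWYR R=YBYW D=OOYG L=WBOW
After move 6 (U'): U=WRRY F=WBGG R=RGYW B=YBRB L=OBOW
After move 7 (F): F=GWGB U=WRWB R=RGYW D=YRYG L=OOOO
Query 1: F[2] = G
Query 2: L[0] = O
Query 3: D[2] = Y
Query 4: B[2] = R
Query 5: D[0] = Y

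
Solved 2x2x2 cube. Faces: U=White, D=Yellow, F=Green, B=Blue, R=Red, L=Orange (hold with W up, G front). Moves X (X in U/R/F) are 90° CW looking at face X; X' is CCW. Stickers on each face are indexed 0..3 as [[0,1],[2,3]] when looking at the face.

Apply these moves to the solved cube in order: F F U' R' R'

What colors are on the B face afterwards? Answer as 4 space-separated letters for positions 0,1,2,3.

After move 1 (F): F=GGGG U=WWOO R=WRWR D=RRYY L=OYOY
After move 2 (F): F=GGGG U=WWYY R=OROR D=WWYY L=OROR
After move 3 (U'): U=WYWY F=ORGG R=GGOR B=ORBB L=BBOR
After move 4 (R'): R=GRGO U=WBWO F=OYGY D=WRYG B=YRWB
After move 5 (R'): R=ROGG U=WWWY F=OBGO D=WYYY B=GRRB
Query: B face = GRRB

Answer: G R R B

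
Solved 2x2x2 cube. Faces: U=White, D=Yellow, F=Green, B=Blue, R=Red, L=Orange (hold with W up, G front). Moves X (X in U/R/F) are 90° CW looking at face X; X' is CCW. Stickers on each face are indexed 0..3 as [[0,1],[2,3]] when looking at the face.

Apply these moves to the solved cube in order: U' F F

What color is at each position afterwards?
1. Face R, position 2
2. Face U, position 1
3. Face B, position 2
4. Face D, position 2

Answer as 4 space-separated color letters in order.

Answer: B W B Y

Derivation:
After move 1 (U'): U=WWWW F=OOGG R=GGRR B=RRBB L=BBOO
After move 2 (F): F=GOGO U=WWOB R=WGWR D=RGYY L=BYOY
After move 3 (F): F=GGOO U=WWYY R=OGBR D=WWYY L=BROG
Query 1: R[2] = B
Query 2: U[1] = W
Query 3: B[2] = B
Query 4: D[2] = Y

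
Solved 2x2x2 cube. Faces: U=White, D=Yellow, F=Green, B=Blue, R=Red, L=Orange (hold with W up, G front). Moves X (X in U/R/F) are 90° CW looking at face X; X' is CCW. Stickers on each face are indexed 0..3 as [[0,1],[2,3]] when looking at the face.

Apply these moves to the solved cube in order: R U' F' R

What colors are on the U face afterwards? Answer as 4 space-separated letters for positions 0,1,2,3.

Answer: G Y G G

Derivation:
After move 1 (R): R=RRRR U=WGWG F=GYGY D=YBYB B=WBWB
After move 2 (U'): U=GGWW F=OOGY R=GYRR B=RRWB L=WBOO
After move 3 (F'): F=OYOG U=GGGR R=BYYR D=BOYB L=WWOW
After move 4 (R): R=YBRY U=GYGG F=OOOB D=BWYR B=RRGB
Query: U face = GYGG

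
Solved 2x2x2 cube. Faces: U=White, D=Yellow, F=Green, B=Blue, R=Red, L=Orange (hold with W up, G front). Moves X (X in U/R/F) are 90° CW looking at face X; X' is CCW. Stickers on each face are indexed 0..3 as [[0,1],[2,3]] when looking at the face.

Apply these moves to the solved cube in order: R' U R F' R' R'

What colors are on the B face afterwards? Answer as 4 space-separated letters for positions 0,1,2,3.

Answer: G O G B

Derivation:
After move 1 (R'): R=RRRR U=WBWB F=GWGW D=YGYG B=YBYB
After move 2 (U): U=WWBB F=RRGW R=YBRR B=OOYB L=GWOO
After move 3 (R): R=RYRB U=WRBW F=RGGG D=YYYO B=BOWB
After move 4 (F'): F=GGRG U=WRRR R=YYYB D=WOYO L=GWOB
After move 5 (R'): R=YBYY U=WWRB F=GRRR D=WGYG B=OOOB
After move 6 (R'): R=BYYY U=WORO F=GWRB D=WRYR B=GOGB
Query: B face = GOGB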